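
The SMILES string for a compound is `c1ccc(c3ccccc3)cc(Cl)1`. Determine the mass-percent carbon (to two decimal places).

Atom tally by fragment:
  benzene ring core → C:6 H:6
  (− 2 ring H displaced by substituents)
  + C6H5 → C:6 H:5
  + Cl → Cl:1
Element totals:
  C: 12
  H: 9
  Cl: 1
Molecular formula: C12H9Cl.
Molar mass = 188.654 g/mol.
Mass from C: 12 × 12.011 = 144.132 g/mol.
%C = 144.132 / 188.654 × 100 = 76.40%.

76.40%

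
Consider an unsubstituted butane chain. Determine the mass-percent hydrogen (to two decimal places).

Atom tally by fragment:
  CH3 → C:1 H:3
  CH2 → C:1 H:2
  CH2 → C:1 H:2
  CH3 → C:1 H:3
Element totals:
  C: 4
  H: 10
Molecular formula: C4H10.
Molar mass = 58.124 g/mol.
Mass from H: 10 × 1.008 = 10.080 g/mol.
%H = 10.080 / 58.124 × 100 = 17.34%.

17.34%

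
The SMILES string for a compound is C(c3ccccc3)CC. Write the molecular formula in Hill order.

Atom tally by fragment:
  C6H5CH2 → C:7 H:7
  CH2 → C:1 H:2
  CH3 → C:1 H:3
Element totals:
  C: 9
  H: 12

C9H12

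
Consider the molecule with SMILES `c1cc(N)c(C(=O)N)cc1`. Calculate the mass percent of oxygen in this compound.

11.75%

Atom tally by fragment:
  benzene ring core → C:6 H:6
  (− 2 ring H displaced by substituents)
  + NH2 → N:1 H:2
  + CONH2 → C:1 H:2 O:1 N:1
Element totals:
  C: 7
  H: 8
  N: 2
  O: 1
Molecular formula: C7H8N2O.
Molar mass = 136.154 g/mol.
Mass from O: 1 × 15.999 = 15.999 g/mol.
%O = 15.999 / 136.154 × 100 = 11.75%.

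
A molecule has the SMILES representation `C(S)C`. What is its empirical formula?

C2H6S

Atom tally by fragment:
  HSCH2 → C:1 H:3 S:1
  CH3 → C:1 H:3
Element totals:
  C: 2
  H: 6
  S: 1
Molecular formula: C2H6S.
gcd of subscripts (2, 6, 1) = 1, so the empirical formula equals the molecular formula.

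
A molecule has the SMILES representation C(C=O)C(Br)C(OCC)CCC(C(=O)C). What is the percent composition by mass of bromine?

28.62%

Atom tally by fragment:
  OHCCH2 → C:2 H:3 O:1
  CH(Br) → C:1 H:1 Br:1
  CH(OC2H5) → C:3 H:6 O:1
  CH2 → C:1 H:2
  CH2 → C:1 H:2
  CH2COCH3 → C:3 H:5 O:1
Element totals:
  C: 11
  H: 19
  Br: 1
  O: 3
Molecular formula: C11H19BrO3.
Molar mass = 279.174 g/mol.
Mass from Br: 1 × 79.904 = 79.904 g/mol.
%Br = 79.904 / 279.174 × 100 = 28.62%.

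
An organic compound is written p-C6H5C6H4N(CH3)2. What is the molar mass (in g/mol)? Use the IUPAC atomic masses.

197.28 g/mol

Element totals:
  C: 14
  H: 15
  N: 1
Molecular formula: C14H15N.
  M = 14(12.011) + 15(1.008) + 14.007
    = 168.154 + 15.120 + 14.007 = 197.281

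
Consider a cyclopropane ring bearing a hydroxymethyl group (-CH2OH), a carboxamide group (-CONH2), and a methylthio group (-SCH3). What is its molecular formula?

C6H11NO2S

Atom tally by fragment:
  cyclopropane ring core → C:3 H:6
  (− 3 ring H displaced by substituents)
  + CH2OH → C:1 H:3 O:1
  + CONH2 → C:1 H:2 O:1 N:1
  + SCH3 → C:1 H:3 S:1
Element totals:
  C: 6
  H: 11
  N: 1
  O: 2
  S: 1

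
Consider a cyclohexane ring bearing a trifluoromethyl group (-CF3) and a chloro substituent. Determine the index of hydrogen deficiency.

1

Atom tally by fragment:
  cyclohexane ring core → C:6 H:12
  (− 2 ring H displaced by substituents)
  + CF3 → C:1 F:3
  + Cl → Cl:1
Element totals:
  C: 7
  H: 10
  Cl: 1
  F: 3
Molecular formula: C7H10ClF3.
DoU = (2C + 2 + N − H − X) / 2 = (2·7 + 2 + 0 − 10 − 4) / 2 = 1.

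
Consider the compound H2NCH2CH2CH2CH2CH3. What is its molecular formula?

C5H13N

Atom tally by fragment:
  H2NCH2 → C:1 H:4 N:1
  CH2 → C:1 H:2
  CH2 → C:1 H:2
  CH2 → C:1 H:2
  CH3 → C:1 H:3
Element totals:
  C: 5
  H: 13
  N: 1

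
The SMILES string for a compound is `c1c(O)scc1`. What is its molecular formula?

C4H4OS

Atom tally by fragment:
  thiophene ring core → C:4 H:4 S:1
  (− 1 ring H displaced by substituents)
  + OH → O:1 H:1
Element totals:
  C: 4
  H: 4
  O: 1
  S: 1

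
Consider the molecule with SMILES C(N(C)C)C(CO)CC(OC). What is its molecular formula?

Atom tally by fragment:
  (CH3)2NCH2 → C:3 H:8 N:1
  CH(CH2OH) → C:2 H:4 O:1
  CH2 → C:1 H:2
  CH2OCH3 → C:2 H:5 O:1
Element totals:
  C: 8
  H: 19
  N: 1
  O: 2

C8H19NO2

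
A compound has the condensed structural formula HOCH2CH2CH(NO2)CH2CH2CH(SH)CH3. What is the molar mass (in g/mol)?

Element totals:
  C: 7
  H: 15
  N: 1
  O: 3
  S: 1
Molecular formula: C7H15NO3S.
  M = 7(12.011) + 15(1.008) + 14.007 + 3(15.999) + 32.06
    = 84.077 + 15.120 + 14.007 + 47.997 + 32.060 = 193.261

193.26 g/mol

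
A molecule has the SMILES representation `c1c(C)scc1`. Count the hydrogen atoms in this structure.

Atom tally by fragment:
  thiophene ring core → C:4 H:4 S:1
  (− 1 ring H displaced by substituents)
  + CH3 → C:1 H:3
Element totals:
  C: 5
  H: 6
  S: 1

6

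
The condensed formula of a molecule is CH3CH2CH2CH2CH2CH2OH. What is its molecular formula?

Element totals:
  C: 6
  H: 14
  O: 1

C6H14O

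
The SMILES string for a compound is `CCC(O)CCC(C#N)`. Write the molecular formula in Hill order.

Atom tally by fragment:
  CH3 → C:1 H:3
  CH2 → C:1 H:2
  CH(OH) → C:1 H:2 O:1
  CH2 → C:1 H:2
  CH2 → C:1 H:2
  CH2CN → C:2 H:2 N:1
Element totals:
  C: 7
  H: 13
  N: 1
  O: 1

C7H13NO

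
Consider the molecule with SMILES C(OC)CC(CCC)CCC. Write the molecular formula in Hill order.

C10H22O

Atom tally by fragment:
  CH3OCH2 → C:2 H:5 O:1
  CH2 → C:1 H:2
  CH(CH2CH2CH3) → C:4 H:8
  CH2 → C:1 H:2
  CH2 → C:1 H:2
  CH3 → C:1 H:3
Element totals:
  C: 10
  H: 22
  O: 1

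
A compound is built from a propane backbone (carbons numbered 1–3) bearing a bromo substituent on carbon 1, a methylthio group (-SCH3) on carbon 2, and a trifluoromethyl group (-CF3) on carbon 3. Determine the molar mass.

Atom tally by fragment:
  BrCH2 → C:1 H:2 Br:1
  CH(SCH3) → C:2 H:4 S:1
  CH2CF3 → C:2 H:2 F:3
Element totals:
  C: 5
  H: 8
  Br: 1
  F: 3
  S: 1
Molecular formula: C5H8BrF3S.
  M = 5(12.011) + 8(1.008) + 79.904 + 3(18.998) + 32.06
    = 60.055 + 8.064 + 79.904 + 56.994 + 32.060 = 237.077

237.08 g/mol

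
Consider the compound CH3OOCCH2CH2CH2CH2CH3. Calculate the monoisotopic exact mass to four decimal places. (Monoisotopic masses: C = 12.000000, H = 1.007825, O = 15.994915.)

Atom tally by fragment:
  CH3OOCCH2 → C:3 H:5 O:2
  CH2 → C:1 H:2
  CH2 → C:1 H:2
  CH2 → C:1 H:2
  CH3 → C:1 H:3
Element totals:
  C: 7
  H: 14
  O: 2
Molecular formula: C7H14O2.
  M = 7(12.0) + 14(1.007825) + 2(15.994915)
    = 84.000000 + 14.109550 + 31.989830 = 130.099380

130.0994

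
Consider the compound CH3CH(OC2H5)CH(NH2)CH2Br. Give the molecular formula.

C6H14BrNO

Atom tally by fragment:
  CH3 → C:1 H:3
  CH(OC2H5) → C:3 H:6 O:1
  CH(NH2) → C:1 H:3 N:1
  CH2Br → C:1 H:2 Br:1
Element totals:
  C: 6
  H: 14
  Br: 1
  N: 1
  O: 1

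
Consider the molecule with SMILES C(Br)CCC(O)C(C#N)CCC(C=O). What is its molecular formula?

Atom tally by fragment:
  BrCH2 → C:1 H:2 Br:1
  CH2 → C:1 H:2
  CH2 → C:1 H:2
  CH(OH) → C:1 H:2 O:1
  CH(CN) → C:2 H:1 N:1
  CH2 → C:1 H:2
  CH2 → C:1 H:2
  CH2CHO → C:2 H:3 O:1
Element totals:
  C: 10
  H: 16
  Br: 1
  N: 1
  O: 2

C10H16BrNO2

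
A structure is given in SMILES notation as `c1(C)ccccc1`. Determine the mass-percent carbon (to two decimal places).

91.25%

Atom tally by fragment:
  benzene ring core → C:6 H:6
  (− 1 ring H displaced by substituents)
  + CH3 → C:1 H:3
Element totals:
  C: 7
  H: 8
Molecular formula: C7H8.
Molar mass = 92.141 g/mol.
Mass from C: 7 × 12.011 = 84.077 g/mol.
%C = 84.077 / 92.141 × 100 = 91.25%.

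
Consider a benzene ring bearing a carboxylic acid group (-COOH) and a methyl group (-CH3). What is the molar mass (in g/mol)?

Atom tally by fragment:
  benzene ring core → C:6 H:6
  (− 2 ring H displaced by substituents)
  + COOH → C:1 H:1 O:2
  + CH3 → C:1 H:3
Element totals:
  C: 8
  H: 8
  O: 2
Molecular formula: C8H8O2.
  M = 8(12.011) + 8(1.008) + 2(15.999)
    = 96.088 + 8.064 + 31.998 = 136.150

136.15 g/mol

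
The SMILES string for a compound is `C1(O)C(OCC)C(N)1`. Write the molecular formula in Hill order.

C5H11NO2

Atom tally by fragment:
  cyclopropane ring core → C:3 H:6
  (− 3 ring H displaced by substituents)
  + OH → O:1 H:1
  + OC2H5 → C:2 H:5 O:1
  + NH2 → N:1 H:2
Element totals:
  C: 5
  H: 11
  N: 1
  O: 2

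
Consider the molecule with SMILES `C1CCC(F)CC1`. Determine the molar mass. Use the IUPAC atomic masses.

Atom tally by fragment:
  cyclohexane ring core → C:6 H:12
  (− 1 ring H displaced by substituents)
  + F → F:1
Element totals:
  C: 6
  H: 11
  F: 1
Molecular formula: C6H11F.
  M = 6(12.011) + 11(1.008) + 18.998
    = 72.066 + 11.088 + 18.998 = 102.152

102.15 g/mol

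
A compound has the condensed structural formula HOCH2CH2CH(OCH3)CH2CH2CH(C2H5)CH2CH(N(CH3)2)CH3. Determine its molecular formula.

C14H31NO2

Atom tally by fragment:
  HOCH2CH2 → C:2 H:5 O:1
  CH(OCH3) → C:2 H:4 O:1
  CH2 → C:1 H:2
  CH2 → C:1 H:2
  CH(C2H5) → C:3 H:6
  CH2 → C:1 H:2
  CH(N(CH3)2) → C:3 H:7 N:1
  CH3 → C:1 H:3
Element totals:
  C: 14
  H: 31
  N: 1
  O: 2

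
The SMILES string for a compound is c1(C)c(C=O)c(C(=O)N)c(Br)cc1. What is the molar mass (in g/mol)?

Atom tally by fragment:
  benzene ring core → C:6 H:6
  (− 4 ring H displaced by substituents)
  + CH3 → C:1 H:3
  + CHO → C:1 H:1 O:1
  + CONH2 → C:1 H:2 O:1 N:1
  + Br → Br:1
Element totals:
  C: 9
  H: 8
  Br: 1
  N: 1
  O: 2
Molecular formula: C9H8BrNO2.
  M = 9(12.011) + 8(1.008) + 79.904 + 14.007 + 2(15.999)
    = 108.099 + 8.064 + 79.904 + 14.007 + 31.998 = 242.072

242.07 g/mol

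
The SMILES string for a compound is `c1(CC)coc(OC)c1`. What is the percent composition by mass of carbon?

Atom tally by fragment:
  furan ring core → C:4 H:4 O:1
  (− 2 ring H displaced by substituents)
  + C2H5 → C:2 H:5
  + OCH3 → C:1 H:3 O:1
Element totals:
  C: 7
  H: 10
  O: 2
Molecular formula: C7H10O2.
Molar mass = 126.155 g/mol.
Mass from C: 7 × 12.011 = 84.077 g/mol.
%C = 84.077 / 126.155 × 100 = 66.65%.

66.65%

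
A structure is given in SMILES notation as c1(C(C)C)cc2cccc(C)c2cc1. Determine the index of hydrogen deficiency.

7

Atom tally by fragment:
  naphthalene ring system core → C:10 H:8
  (− 2 ring H displaced by substituents)
  + CH(CH3)2 → C:3 H:7
  + CH3 → C:1 H:3
Element totals:
  C: 14
  H: 16
Molecular formula: C14H16.
DoU = (2C + 2 + N − H − X) / 2 = (2·14 + 2 + 0 − 16 − 0) / 2 = 7.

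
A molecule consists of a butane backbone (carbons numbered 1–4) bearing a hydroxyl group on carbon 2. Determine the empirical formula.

Atom tally by fragment:
  CH3 → C:1 H:3
  CH(OH) → C:1 H:2 O:1
  CH2 → C:1 H:2
  CH3 → C:1 H:3
Element totals:
  C: 4
  H: 10
  O: 1
Molecular formula: C4H10O.
gcd of subscripts (4, 10, 1) = 1, so the empirical formula equals the molecular formula.

C4H10O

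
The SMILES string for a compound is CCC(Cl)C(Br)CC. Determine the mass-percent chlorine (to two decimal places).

17.77%

Atom tally by fragment:
  CH3 → C:1 H:3
  CH2 → C:1 H:2
  CH(Cl) → C:1 H:1 Cl:1
  CH(Br) → C:1 H:1 Br:1
  CH2 → C:1 H:2
  CH3 → C:1 H:3
Element totals:
  C: 6
  H: 12
  Br: 1
  Cl: 1
Molecular formula: C6H12BrCl.
Molar mass = 199.516 g/mol.
Mass from Cl: 1 × 35.45 = 35.450 g/mol.
%Cl = 35.450 / 199.516 × 100 = 17.77%.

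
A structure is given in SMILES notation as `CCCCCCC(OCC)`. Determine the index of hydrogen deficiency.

0

Atom tally by fragment:
  CH3 → C:1 H:3
  CH2 → C:1 H:2
  CH2 → C:1 H:2
  CH2 → C:1 H:2
  CH2 → C:1 H:2
  CH2 → C:1 H:2
  CH2OC2H5 → C:3 H:7 O:1
Element totals:
  C: 9
  H: 20
  O: 1
Molecular formula: C9H20O.
DoU = (2C + 2 + N − H − X) / 2 = (2·9 + 2 + 0 − 20 − 0) / 2 = 0.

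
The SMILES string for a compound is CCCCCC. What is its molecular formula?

Atom tally by fragment:
  CH3 → C:1 H:3
  CH2 → C:1 H:2
  CH2 → C:1 H:2
  CH2 → C:1 H:2
  CH2 → C:1 H:2
  CH3 → C:1 H:3
Element totals:
  C: 6
  H: 14

C6H14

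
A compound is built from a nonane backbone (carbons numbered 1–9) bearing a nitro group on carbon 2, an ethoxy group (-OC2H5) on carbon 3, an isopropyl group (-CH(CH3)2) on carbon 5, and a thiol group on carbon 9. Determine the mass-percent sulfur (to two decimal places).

Atom tally by fragment:
  CH3 → C:1 H:3
  CH(NO2) → C:1 H:1 N:1 O:2
  CH(OC2H5) → C:3 H:6 O:1
  CH2 → C:1 H:2
  CH(CH(CH3)2) → C:4 H:8
  CH2 → C:1 H:2
  CH2 → C:1 H:2
  CH2 → C:1 H:2
  CH2SH → C:1 H:3 S:1
Element totals:
  C: 14
  H: 29
  N: 1
  O: 3
  S: 1
Molecular formula: C14H29NO3S.
Molar mass = 291.450 g/mol.
Mass from S: 1 × 32.06 = 32.060 g/mol.
%S = 32.060 / 291.450 × 100 = 11.00%.

11.00%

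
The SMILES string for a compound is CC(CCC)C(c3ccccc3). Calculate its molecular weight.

162.28 g/mol

Atom tally by fragment:
  CH3 → C:1 H:3
  CH(CH2CH2CH3) → C:4 H:8
  CH2C6H5 → C:7 H:7
Element totals:
  C: 12
  H: 18
Molecular formula: C12H18.
  M = 12(12.011) + 18(1.008)
    = 144.132 + 18.144 = 162.276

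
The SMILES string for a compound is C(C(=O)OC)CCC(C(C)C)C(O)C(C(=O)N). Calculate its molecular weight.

Atom tally by fragment:
  CH3OOCCH2 → C:3 H:5 O:2
  CH2 → C:1 H:2
  CH2 → C:1 H:2
  CH(CH(CH3)2) → C:4 H:8
  CH(OH) → C:1 H:2 O:1
  CH2CONH2 → C:2 H:4 O:1 N:1
Element totals:
  C: 12
  H: 23
  N: 1
  O: 4
Molecular formula: C12H23NO4.
  M = 12(12.011) + 23(1.008) + 14.007 + 4(15.999)
    = 144.132 + 23.184 + 14.007 + 63.996 = 245.319

245.32 g/mol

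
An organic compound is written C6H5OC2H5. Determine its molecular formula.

Element totals:
  C: 8
  H: 10
  O: 1

C8H10O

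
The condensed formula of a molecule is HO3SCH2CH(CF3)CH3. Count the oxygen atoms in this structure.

Atom tally by fragment:
  HO3SCH2 → C:1 H:3 S:1 O:3
  CH(CF3) → C:2 H:1 F:3
  CH3 → C:1 H:3
Element totals:
  C: 4
  H: 7
  F: 3
  O: 3
  S: 1

3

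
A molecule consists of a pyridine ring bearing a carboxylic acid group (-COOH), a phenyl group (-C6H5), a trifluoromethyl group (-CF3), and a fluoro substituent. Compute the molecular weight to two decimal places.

285.20 g/mol

Atom tally by fragment:
  pyridine ring core → C:5 H:5 N:1
  (− 4 ring H displaced by substituents)
  + COOH → C:1 H:1 O:2
  + C6H5 → C:6 H:5
  + CF3 → C:1 F:3
  + F → F:1
Element totals:
  C: 13
  H: 7
  F: 4
  N: 1
  O: 2
Molecular formula: C13H7F4NO2.
  M = 13(12.011) + 7(1.008) + 4(18.998) + 14.007 + 2(15.999)
    = 156.143 + 7.056 + 75.992 + 14.007 + 31.998 = 285.196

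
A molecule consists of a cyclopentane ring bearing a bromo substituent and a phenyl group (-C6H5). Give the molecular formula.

Atom tally by fragment:
  cyclopentane ring core → C:5 H:10
  (− 2 ring H displaced by substituents)
  + Br → Br:1
  + C6H5 → C:6 H:5
Element totals:
  C: 11
  H: 13
  Br: 1

C11H13Br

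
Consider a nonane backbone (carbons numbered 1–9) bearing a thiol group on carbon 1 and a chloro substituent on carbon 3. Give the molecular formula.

C9H19ClS

Atom tally by fragment:
  HSCH2 → C:1 H:3 S:1
  CH2 → C:1 H:2
  CH(Cl) → C:1 H:1 Cl:1
  CH2 → C:1 H:2
  CH2 → C:1 H:2
  CH2 → C:1 H:2
  CH2 → C:1 H:2
  CH2 → C:1 H:2
  CH3 → C:1 H:3
Element totals:
  C: 9
  H: 19
  Cl: 1
  S: 1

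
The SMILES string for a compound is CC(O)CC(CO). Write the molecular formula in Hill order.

Atom tally by fragment:
  CH3 → C:1 H:3
  CH(OH) → C:1 H:2 O:1
  CH2 → C:1 H:2
  CH2CH2OH → C:2 H:5 O:1
Element totals:
  C: 5
  H: 12
  O: 2

C5H12O2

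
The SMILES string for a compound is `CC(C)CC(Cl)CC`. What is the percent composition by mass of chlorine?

26.33%

Atom tally by fragment:
  CH3 → C:1 H:3
  CH(CH3) → C:2 H:4
  CH2 → C:1 H:2
  CH(Cl) → C:1 H:1 Cl:1
  CH2 → C:1 H:2
  CH3 → C:1 H:3
Element totals:
  C: 7
  H: 15
  Cl: 1
Molecular formula: C7H15Cl.
Molar mass = 134.647 g/mol.
Mass from Cl: 1 × 35.45 = 35.450 g/mol.
%Cl = 35.450 / 134.647 × 100 = 26.33%.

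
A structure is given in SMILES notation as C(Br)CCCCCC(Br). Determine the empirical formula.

C7H14Br2

Atom tally by fragment:
  BrCH2 → C:1 H:2 Br:1
  CH2 → C:1 H:2
  CH2 → C:1 H:2
  CH2 → C:1 H:2
  CH2 → C:1 H:2
  CH2 → C:1 H:2
  CH2Br → C:1 H:2 Br:1
Element totals:
  C: 7
  H: 14
  Br: 2
Molecular formula: C7H14Br2.
gcd of subscripts (2, 7, 14) = 1, so the empirical formula equals the molecular formula.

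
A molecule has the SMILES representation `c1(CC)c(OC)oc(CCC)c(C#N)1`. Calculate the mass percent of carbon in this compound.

68.37%

Atom tally by fragment:
  furan ring core → C:4 H:4 O:1
  (− 4 ring H displaced by substituents)
  + C2H5 → C:2 H:5
  + OCH3 → C:1 H:3 O:1
  + CH2CH2CH3 → C:3 H:7
  + CN → C:1 N:1
Element totals:
  C: 11
  H: 15
  N: 1
  O: 2
Molecular formula: C11H15NO2.
Molar mass = 193.246 g/mol.
Mass from C: 11 × 12.011 = 132.121 g/mol.
%C = 132.121 / 193.246 × 100 = 68.37%.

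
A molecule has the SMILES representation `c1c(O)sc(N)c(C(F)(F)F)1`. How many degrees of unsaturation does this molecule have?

3

Atom tally by fragment:
  thiophene ring core → C:4 H:4 S:1
  (− 3 ring H displaced by substituents)
  + OH → O:1 H:1
  + NH2 → N:1 H:2
  + CF3 → C:1 F:3
Element totals:
  C: 5
  H: 4
  F: 3
  N: 1
  O: 1
  S: 1
Molecular formula: C5H4F3NOS.
DoU = (2C + 2 + N − H − X) / 2 = (2·5 + 2 + 1 − 4 − 3) / 2 = 3.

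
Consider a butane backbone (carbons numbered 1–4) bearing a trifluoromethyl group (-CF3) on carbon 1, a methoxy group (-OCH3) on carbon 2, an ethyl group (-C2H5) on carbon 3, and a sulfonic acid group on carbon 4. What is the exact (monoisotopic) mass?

264.0643

Atom tally by fragment:
  F3CCH2 → C:2 H:2 F:3
  CH(OCH3) → C:2 H:4 O:1
  CH(C2H5) → C:3 H:6
  CH2SO3H → C:1 H:3 S:1 O:3
Element totals:
  C: 8
  H: 15
  F: 3
  O: 4
  S: 1
Molecular formula: C8H15F3O4S.
  M = 8(12.0) + 15(1.007825) + 3(18.998403) + 4(15.994915) + 31.972071
    = 96.000000 + 15.117375 + 56.995209 + 63.979660 + 31.972071 = 264.064315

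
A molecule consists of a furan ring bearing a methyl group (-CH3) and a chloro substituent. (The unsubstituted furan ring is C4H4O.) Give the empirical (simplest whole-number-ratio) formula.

C5H5ClO

Atom tally by fragment:
  furan ring core → C:4 H:4 O:1
  (− 2 ring H displaced by substituents)
  + CH3 → C:1 H:3
  + Cl → Cl:1
Element totals:
  C: 5
  H: 5
  Cl: 1
  O: 1
Molecular formula: C5H5ClO.
gcd of subscripts (5, 1, 5, 1) = 1, so the empirical formula equals the molecular formula.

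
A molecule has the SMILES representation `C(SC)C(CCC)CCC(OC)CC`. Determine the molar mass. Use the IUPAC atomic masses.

218.40 g/mol

Atom tally by fragment:
  CH3SCH2 → C:2 H:5 S:1
  CH(CH2CH2CH3) → C:4 H:8
  CH2 → C:1 H:2
  CH2 → C:1 H:2
  CH(OCH3) → C:2 H:4 O:1
  CH2 → C:1 H:2
  CH3 → C:1 H:3
Element totals:
  C: 12
  H: 26
  O: 1
  S: 1
Molecular formula: C12H26OS.
  M = 12(12.011) + 26(1.008) + 15.999 + 32.06
    = 144.132 + 26.208 + 15.999 + 32.060 = 218.399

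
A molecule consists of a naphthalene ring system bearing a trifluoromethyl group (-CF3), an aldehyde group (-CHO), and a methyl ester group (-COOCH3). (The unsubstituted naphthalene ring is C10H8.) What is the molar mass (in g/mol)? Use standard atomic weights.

282.22 g/mol

Atom tally by fragment:
  naphthalene ring system core → C:10 H:8
  (− 3 ring H displaced by substituents)
  + CF3 → C:1 F:3
  + CHO → C:1 H:1 O:1
  + COOCH3 → C:2 H:3 O:2
Element totals:
  C: 14
  H: 9
  F: 3
  O: 3
Molecular formula: C14H9F3O3.
  M = 14(12.011) + 9(1.008) + 3(18.998) + 3(15.999)
    = 168.154 + 9.072 + 56.994 + 47.997 = 282.217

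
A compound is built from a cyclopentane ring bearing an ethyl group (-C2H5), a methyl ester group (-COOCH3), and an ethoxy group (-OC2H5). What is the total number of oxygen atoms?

Atom tally by fragment:
  cyclopentane ring core → C:5 H:10
  (− 3 ring H displaced by substituents)
  + C2H5 → C:2 H:5
  + COOCH3 → C:2 H:3 O:2
  + OC2H5 → C:2 H:5 O:1
Element totals:
  C: 11
  H: 20
  O: 3

3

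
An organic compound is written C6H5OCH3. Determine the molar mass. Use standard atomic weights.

Atom tally by fragment:
  benzene ring core → C:6 H:6
  (− 1 ring H displaced by substituents)
  + OCH3 → C:1 H:3 O:1
Element totals:
  C: 7
  H: 8
  O: 1
Molecular formula: C7H8O.
  M = 7(12.011) + 8(1.008) + 15.999
    = 84.077 + 8.064 + 15.999 = 108.140

108.14 g/mol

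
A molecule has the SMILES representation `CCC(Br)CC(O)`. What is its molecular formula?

Atom tally by fragment:
  CH3 → C:1 H:3
  CH2 → C:1 H:2
  CH(Br) → C:1 H:1 Br:1
  CH2 → C:1 H:2
  CH2OH → C:1 H:3 O:1
Element totals:
  C: 5
  H: 11
  Br: 1
  O: 1

C5H11BrO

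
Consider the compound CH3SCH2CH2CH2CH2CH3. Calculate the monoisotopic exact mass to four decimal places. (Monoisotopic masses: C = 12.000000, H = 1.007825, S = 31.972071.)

Atom tally by fragment:
  CH3SCH2 → C:2 H:5 S:1
  CH2 → C:1 H:2
  CH2 → C:1 H:2
  CH2 → C:1 H:2
  CH3 → C:1 H:3
Element totals:
  C: 6
  H: 14
  S: 1
Molecular formula: C6H14S.
  M = 6(12.0) + 14(1.007825) + 31.972071
    = 72.000000 + 14.109550 + 31.972071 = 118.081621

118.0816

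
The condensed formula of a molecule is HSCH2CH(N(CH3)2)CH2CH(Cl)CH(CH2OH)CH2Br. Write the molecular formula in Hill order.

C9H19BrClNOS

Element totals:
  C: 9
  H: 19
  Br: 1
  Cl: 1
  N: 1
  O: 1
  S: 1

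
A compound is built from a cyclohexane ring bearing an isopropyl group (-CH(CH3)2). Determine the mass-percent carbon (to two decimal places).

85.63%

Atom tally by fragment:
  cyclohexane ring core → C:6 H:12
  (− 1 ring H displaced by substituents)
  + CH(CH3)2 → C:3 H:7
Element totals:
  C: 9
  H: 18
Molecular formula: C9H18.
Molar mass = 126.243 g/mol.
Mass from C: 9 × 12.011 = 108.099 g/mol.
%C = 108.099 / 126.243 × 100 = 85.63%.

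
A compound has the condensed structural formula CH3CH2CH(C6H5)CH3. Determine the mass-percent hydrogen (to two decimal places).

Element totals:
  C: 10
  H: 14
Molecular formula: C10H14.
Molar mass = 134.222 g/mol.
Mass from H: 14 × 1.008 = 14.112 g/mol.
%H = 14.112 / 134.222 × 100 = 10.51%.

10.51%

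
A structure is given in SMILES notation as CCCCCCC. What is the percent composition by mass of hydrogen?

Atom tally by fragment:
  CH3 → C:1 H:3
  CH2 → C:1 H:2
  CH2 → C:1 H:2
  CH2 → C:1 H:2
  CH2 → C:1 H:2
  CH2 → C:1 H:2
  CH3 → C:1 H:3
Element totals:
  C: 7
  H: 16
Molecular formula: C7H16.
Molar mass = 100.205 g/mol.
Mass from H: 16 × 1.008 = 16.128 g/mol.
%H = 16.128 / 100.205 × 100 = 16.10%.

16.10%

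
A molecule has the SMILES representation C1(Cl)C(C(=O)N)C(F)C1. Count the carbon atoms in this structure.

Atom tally by fragment:
  cyclobutane ring core → C:4 H:8
  (− 3 ring H displaced by substituents)
  + Cl → Cl:1
  + CONH2 → C:1 H:2 O:1 N:1
  + F → F:1
Element totals:
  C: 5
  H: 7
  Cl: 1
  F: 1
  N: 1
  O: 1

5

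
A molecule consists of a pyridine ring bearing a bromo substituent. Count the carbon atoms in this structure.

5

Atom tally by fragment:
  pyridine ring core → C:5 H:5 N:1
  (− 1 ring H displaced by substituents)
  + Br → Br:1
Element totals:
  C: 5
  H: 4
  Br: 1
  N: 1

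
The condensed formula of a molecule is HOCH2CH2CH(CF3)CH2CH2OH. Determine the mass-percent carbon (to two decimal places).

Element totals:
  C: 6
  H: 11
  F: 3
  O: 2
Molecular formula: C6H11F3O2.
Molar mass = 172.146 g/mol.
Mass from C: 6 × 12.011 = 72.066 g/mol.
%C = 72.066 / 172.146 × 100 = 41.86%.

41.86%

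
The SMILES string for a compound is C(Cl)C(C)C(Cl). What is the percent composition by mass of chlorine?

55.82%

Atom tally by fragment:
  ClCH2 → C:1 H:2 Cl:1
  CH(CH3) → C:2 H:4
  CH2Cl → C:1 H:2 Cl:1
Element totals:
  C: 4
  H: 8
  Cl: 2
Molecular formula: C4H8Cl2.
Molar mass = 127.008 g/mol.
Mass from Cl: 2 × 35.45 = 70.900 g/mol.
%Cl = 70.900 / 127.008 × 100 = 55.82%.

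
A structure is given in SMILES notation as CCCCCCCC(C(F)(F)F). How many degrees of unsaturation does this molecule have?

Atom tally by fragment:
  CH3 → C:1 H:3
  CH2 → C:1 H:2
  CH2 → C:1 H:2
  CH2 → C:1 H:2
  CH2 → C:1 H:2
  CH2 → C:1 H:2
  CH2 → C:1 H:2
  CH2CF3 → C:2 H:2 F:3
Element totals:
  C: 9
  H: 17
  F: 3
Molecular formula: C9H17F3.
DoU = (2C + 2 + N − H − X) / 2 = (2·9 + 2 + 0 − 17 − 3) / 2 = 0.

0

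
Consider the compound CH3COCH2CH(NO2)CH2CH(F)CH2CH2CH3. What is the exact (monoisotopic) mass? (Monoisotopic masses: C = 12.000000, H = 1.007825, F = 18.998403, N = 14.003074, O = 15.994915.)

205.1114

Atom tally by fragment:
  CH3COCH2 → C:3 H:5 O:1
  CH(NO2) → C:1 H:1 N:1 O:2
  CH2 → C:1 H:2
  CH(F) → C:1 H:1 F:1
  CH2 → C:1 H:2
  CH2 → C:1 H:2
  CH3 → C:1 H:3
Element totals:
  C: 9
  H: 16
  F: 1
  N: 1
  O: 3
Molecular formula: C9H16FNO3.
  M = 9(12.0) + 16(1.007825) + 18.998403 + 14.003074 + 3(15.994915)
    = 108.000000 + 16.125200 + 18.998403 + 14.003074 + 47.984745 = 205.111422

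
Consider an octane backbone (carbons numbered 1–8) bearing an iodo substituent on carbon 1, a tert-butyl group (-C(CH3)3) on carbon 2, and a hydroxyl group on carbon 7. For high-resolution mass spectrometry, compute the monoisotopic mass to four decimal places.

Atom tally by fragment:
  ICH2 → C:1 H:2 I:1
  CH(C(CH3)3) → C:5 H:10
  CH2 → C:1 H:2
  CH2 → C:1 H:2
  CH2 → C:1 H:2
  CH2 → C:1 H:2
  CH(OH) → C:1 H:2 O:1
  CH3 → C:1 H:3
Element totals:
  C: 12
  H: 25
  I: 1
  O: 1
Molecular formula: C12H25IO.
  M = 12(12.0) + 25(1.007825) + 126.904472 + 15.994915
    = 144.000000 + 25.195625 + 126.904472 + 15.994915 = 312.095012

312.0950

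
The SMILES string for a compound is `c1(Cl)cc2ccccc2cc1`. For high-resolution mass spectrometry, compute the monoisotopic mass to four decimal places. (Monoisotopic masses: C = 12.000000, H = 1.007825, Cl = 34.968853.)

162.0236

Atom tally by fragment:
  naphthalene ring system core → C:10 H:8
  (− 1 ring H displaced by substituents)
  + Cl → Cl:1
Element totals:
  C: 10
  H: 7
  Cl: 1
Molecular formula: C10H7Cl.
  M = 10(12.0) + 7(1.007825) + 34.968853
    = 120.000000 + 7.054775 + 34.968853 = 162.023628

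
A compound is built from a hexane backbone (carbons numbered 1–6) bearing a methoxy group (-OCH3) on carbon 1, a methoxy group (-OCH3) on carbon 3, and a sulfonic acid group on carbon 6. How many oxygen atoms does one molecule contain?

5

Atom tally by fragment:
  CH3OCH2 → C:2 H:5 O:1
  CH2 → C:1 H:2
  CH(OCH3) → C:2 H:4 O:1
  CH2 → C:1 H:2
  CH2 → C:1 H:2
  CH2SO3H → C:1 H:3 S:1 O:3
Element totals:
  C: 8
  H: 18
  O: 5
  S: 1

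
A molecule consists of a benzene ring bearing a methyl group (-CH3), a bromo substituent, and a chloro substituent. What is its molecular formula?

Atom tally by fragment:
  benzene ring core → C:6 H:6
  (− 3 ring H displaced by substituents)
  + CH3 → C:1 H:3
  + Br → Br:1
  + Cl → Cl:1
Element totals:
  C: 7
  H: 6
  Br: 1
  Cl: 1

C7H6BrCl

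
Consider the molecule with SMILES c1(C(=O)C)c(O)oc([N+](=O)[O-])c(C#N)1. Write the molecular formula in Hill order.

Atom tally by fragment:
  furan ring core → C:4 H:4 O:1
  (− 4 ring H displaced by substituents)
  + COCH3 → C:2 H:3 O:1
  + OH → O:1 H:1
  + NO2 → N:1 O:2
  + CN → C:1 N:1
Element totals:
  C: 7
  H: 4
  N: 2
  O: 5

C7H4N2O5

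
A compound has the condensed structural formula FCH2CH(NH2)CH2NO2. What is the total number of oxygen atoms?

Element totals:
  C: 3
  H: 7
  F: 1
  N: 2
  O: 2

2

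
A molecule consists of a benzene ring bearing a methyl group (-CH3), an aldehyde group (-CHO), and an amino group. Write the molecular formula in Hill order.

Atom tally by fragment:
  benzene ring core → C:6 H:6
  (− 3 ring H displaced by substituents)
  + CH3 → C:1 H:3
  + CHO → C:1 H:1 O:1
  + NH2 → N:1 H:2
Element totals:
  C: 8
  H: 9
  N: 1
  O: 1

C8H9NO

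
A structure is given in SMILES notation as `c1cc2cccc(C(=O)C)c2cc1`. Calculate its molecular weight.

170.21 g/mol

Atom tally by fragment:
  naphthalene ring system core → C:10 H:8
  (− 1 ring H displaced by substituents)
  + COCH3 → C:2 H:3 O:1
Element totals:
  C: 12
  H: 10
  O: 1
Molecular formula: C12H10O.
  M = 12(12.011) + 10(1.008) + 15.999
    = 144.132 + 10.080 + 15.999 = 170.211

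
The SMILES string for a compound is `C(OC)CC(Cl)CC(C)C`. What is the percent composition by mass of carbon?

58.35%

Atom tally by fragment:
  CH3OCH2 → C:2 H:5 O:1
  CH2 → C:1 H:2
  CH(Cl) → C:1 H:1 Cl:1
  CH2 → C:1 H:2
  CH(CH3) → C:2 H:4
  CH3 → C:1 H:3
Element totals:
  C: 8
  H: 17
  Cl: 1
  O: 1
Molecular formula: C8H17ClO.
Molar mass = 164.673 g/mol.
Mass from C: 8 × 12.011 = 96.088 g/mol.
%C = 96.088 / 164.673 × 100 = 58.35%.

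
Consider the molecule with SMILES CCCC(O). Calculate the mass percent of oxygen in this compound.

Atom tally by fragment:
  CH3 → C:1 H:3
  CH2 → C:1 H:2
  CH2 → C:1 H:2
  CH2OH → C:1 H:3 O:1
Element totals:
  C: 4
  H: 10
  O: 1
Molecular formula: C4H10O.
Molar mass = 74.123 g/mol.
Mass from O: 1 × 15.999 = 15.999 g/mol.
%O = 15.999 / 74.123 × 100 = 21.58%.

21.58%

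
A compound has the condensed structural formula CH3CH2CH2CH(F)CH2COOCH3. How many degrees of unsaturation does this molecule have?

1

Element totals:
  C: 7
  H: 13
  F: 1
  O: 2
Molecular formula: C7H13FO2.
DoU = (2C + 2 + N − H − X) / 2 = (2·7 + 2 + 0 − 13 − 1) / 2 = 1.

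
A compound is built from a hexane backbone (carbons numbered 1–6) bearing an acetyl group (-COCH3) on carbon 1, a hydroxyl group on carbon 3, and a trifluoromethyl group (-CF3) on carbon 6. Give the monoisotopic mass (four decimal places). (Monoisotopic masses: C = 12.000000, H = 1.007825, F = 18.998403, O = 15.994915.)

Atom tally by fragment:
  CH3COCH2 → C:3 H:5 O:1
  CH2 → C:1 H:2
  CH(OH) → C:1 H:2 O:1
  CH2 → C:1 H:2
  CH2 → C:1 H:2
  CH2CF3 → C:2 H:2 F:3
Element totals:
  C: 9
  H: 15
  F: 3
  O: 2
Molecular formula: C9H15F3O2.
  M = 9(12.0) + 15(1.007825) + 3(18.998403) + 2(15.994915)
    = 108.000000 + 15.117375 + 56.995209 + 31.989830 = 212.102414

212.1024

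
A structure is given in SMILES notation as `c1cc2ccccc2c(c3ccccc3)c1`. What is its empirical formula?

C4H3

Atom tally by fragment:
  naphthalene ring system core → C:10 H:8
  (− 1 ring H displaced by substituents)
  + C6H5 → C:6 H:5
Element totals:
  C: 16
  H: 12
Molecular formula: C16H12.
gcd of subscripts = 4; dividing each by 4:
  C: 16/4 = 4
  H: 12/4 = 3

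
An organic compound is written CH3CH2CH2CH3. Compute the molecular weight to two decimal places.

Atom tally by fragment:
  CH3 → C:1 H:3
  CH2 → C:1 H:2
  CH2 → C:1 H:2
  CH3 → C:1 H:3
Element totals:
  C: 4
  H: 10
Molecular formula: C4H10.
  M = 4(12.011) + 10(1.008)
    = 48.044 + 10.080 = 58.124

58.12 g/mol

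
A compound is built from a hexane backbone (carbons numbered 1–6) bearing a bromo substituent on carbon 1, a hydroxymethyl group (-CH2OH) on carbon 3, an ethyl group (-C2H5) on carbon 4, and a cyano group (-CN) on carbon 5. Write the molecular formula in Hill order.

Atom tally by fragment:
  BrCH2 → C:1 H:2 Br:1
  CH2 → C:1 H:2
  CH(CH2OH) → C:2 H:4 O:1
  CH(C2H5) → C:3 H:6
  CH(CN) → C:2 H:1 N:1
  CH3 → C:1 H:3
Element totals:
  C: 10
  H: 18
  Br: 1
  N: 1
  O: 1

C10H18BrNO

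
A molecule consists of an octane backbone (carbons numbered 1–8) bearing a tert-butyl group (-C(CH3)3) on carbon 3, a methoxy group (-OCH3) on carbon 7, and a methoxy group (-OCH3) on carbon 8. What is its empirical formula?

C7H15O

Atom tally by fragment:
  CH3 → C:1 H:3
  CH2 → C:1 H:2
  CH(C(CH3)3) → C:5 H:10
  CH2 → C:1 H:2
  CH2 → C:1 H:2
  CH2 → C:1 H:2
  CH(OCH3) → C:2 H:4 O:1
  CH2OCH3 → C:2 H:5 O:1
Element totals:
  C: 14
  H: 30
  O: 2
Molecular formula: C14H30O2.
gcd of subscripts = 2; dividing each by 2:
  C: 14/2 = 7
  H: 30/2 = 15
  O: 2/2 = 1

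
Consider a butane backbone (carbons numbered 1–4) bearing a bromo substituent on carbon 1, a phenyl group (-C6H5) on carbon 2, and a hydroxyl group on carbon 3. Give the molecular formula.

Atom tally by fragment:
  BrCH2 → C:1 H:2 Br:1
  CH(C6H5) → C:7 H:6
  CH(OH) → C:1 H:2 O:1
  CH3 → C:1 H:3
Element totals:
  C: 10
  H: 13
  Br: 1
  O: 1

C10H13BrO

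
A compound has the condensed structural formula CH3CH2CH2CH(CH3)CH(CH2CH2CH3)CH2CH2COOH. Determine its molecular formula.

Atom tally by fragment:
  CH3 → C:1 H:3
  CH2 → C:1 H:2
  CH2 → C:1 H:2
  CH(CH3) → C:2 H:4
  CH(CH2CH2CH3) → C:4 H:8
  CH2 → C:1 H:2
  CH2COOH → C:2 H:3 O:2
Element totals:
  C: 12
  H: 24
  O: 2

C12H24O2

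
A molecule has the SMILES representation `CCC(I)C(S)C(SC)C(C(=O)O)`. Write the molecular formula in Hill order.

Atom tally by fragment:
  CH3 → C:1 H:3
  CH2 → C:1 H:2
  CH(I) → C:1 H:1 I:1
  CH(SH) → C:1 H:2 S:1
  CH(SCH3) → C:2 H:4 S:1
  CH2COOH → C:2 H:3 O:2
Element totals:
  C: 8
  H: 15
  I: 1
  O: 2
  S: 2

C8H15IO2S2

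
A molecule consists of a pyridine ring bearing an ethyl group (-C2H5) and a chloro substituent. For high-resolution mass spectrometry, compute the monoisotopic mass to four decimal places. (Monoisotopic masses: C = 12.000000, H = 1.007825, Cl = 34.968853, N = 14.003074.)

Atom tally by fragment:
  pyridine ring core → C:5 H:5 N:1
  (− 2 ring H displaced by substituents)
  + C2H5 → C:2 H:5
  + Cl → Cl:1
Element totals:
  C: 7
  H: 8
  Cl: 1
  N: 1
Molecular formula: C7H8ClN.
  M = 7(12.0) + 8(1.007825) + 34.968853 + 14.003074
    = 84.000000 + 8.062600 + 34.968853 + 14.003074 = 141.034527

141.0345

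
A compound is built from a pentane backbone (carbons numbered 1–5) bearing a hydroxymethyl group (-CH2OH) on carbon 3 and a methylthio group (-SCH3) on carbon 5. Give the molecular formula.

Atom tally by fragment:
  CH3 → C:1 H:3
  CH2 → C:1 H:2
  CH(CH2OH) → C:2 H:4 O:1
  CH2 → C:1 H:2
  CH2SCH3 → C:2 H:5 S:1
Element totals:
  C: 7
  H: 16
  O: 1
  S: 1

C7H16OS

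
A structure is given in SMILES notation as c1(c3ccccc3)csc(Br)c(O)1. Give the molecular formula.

C10H7BrOS

Atom tally by fragment:
  thiophene ring core → C:4 H:4 S:1
  (− 3 ring H displaced by substituents)
  + C6H5 → C:6 H:5
  + Br → Br:1
  + OH → O:1 H:1
Element totals:
  C: 10
  H: 7
  Br: 1
  O: 1
  S: 1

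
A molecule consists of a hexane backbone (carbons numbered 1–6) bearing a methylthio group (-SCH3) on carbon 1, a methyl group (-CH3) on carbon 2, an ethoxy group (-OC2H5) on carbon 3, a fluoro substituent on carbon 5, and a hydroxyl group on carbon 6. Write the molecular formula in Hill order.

Atom tally by fragment:
  CH3SCH2 → C:2 H:5 S:1
  CH(CH3) → C:2 H:4
  CH(OC2H5) → C:3 H:6 O:1
  CH2 → C:1 H:2
  CH(F) → C:1 H:1 F:1
  CH2OH → C:1 H:3 O:1
Element totals:
  C: 10
  H: 21
  F: 1
  O: 2
  S: 1

C10H21FO2S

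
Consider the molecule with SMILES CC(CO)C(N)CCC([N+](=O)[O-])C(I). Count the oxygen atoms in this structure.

3

Atom tally by fragment:
  CH3 → C:1 H:3
  CH(CH2OH) → C:2 H:4 O:1
  CH(NH2) → C:1 H:3 N:1
  CH2 → C:1 H:2
  CH2 → C:1 H:2
  CH(NO2) → C:1 H:1 N:1 O:2
  CH2I → C:1 H:2 I:1
Element totals:
  C: 8
  H: 17
  I: 1
  N: 2
  O: 3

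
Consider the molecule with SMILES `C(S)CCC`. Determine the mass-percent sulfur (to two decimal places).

35.55%

Atom tally by fragment:
  HSCH2 → C:1 H:3 S:1
  CH2 → C:1 H:2
  CH2 → C:1 H:2
  CH3 → C:1 H:3
Element totals:
  C: 4
  H: 10
  S: 1
Molecular formula: C4H10S.
Molar mass = 90.184 g/mol.
Mass from S: 1 × 32.06 = 32.060 g/mol.
%S = 32.060 / 90.184 × 100 = 35.55%.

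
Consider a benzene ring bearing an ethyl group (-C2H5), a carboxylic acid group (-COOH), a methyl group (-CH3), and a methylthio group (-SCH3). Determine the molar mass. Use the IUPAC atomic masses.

Atom tally by fragment:
  benzene ring core → C:6 H:6
  (− 4 ring H displaced by substituents)
  + C2H5 → C:2 H:5
  + COOH → C:1 H:1 O:2
  + CH3 → C:1 H:3
  + SCH3 → C:1 H:3 S:1
Element totals:
  C: 11
  H: 14
  O: 2
  S: 1
Molecular formula: C11H14O2S.
  M = 11(12.011) + 14(1.008) + 2(15.999) + 32.06
    = 132.121 + 14.112 + 31.998 + 32.060 = 210.291

210.29 g/mol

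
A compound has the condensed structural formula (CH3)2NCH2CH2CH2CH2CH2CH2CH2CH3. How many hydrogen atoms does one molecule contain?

Atom tally by fragment:
  (CH3)2NCH2 → C:3 H:8 N:1
  CH2 → C:1 H:2
  CH2 → C:1 H:2
  CH2 → C:1 H:2
  CH2 → C:1 H:2
  CH2 → C:1 H:2
  CH2 → C:1 H:2
  CH3 → C:1 H:3
Element totals:
  C: 10
  H: 23
  N: 1

23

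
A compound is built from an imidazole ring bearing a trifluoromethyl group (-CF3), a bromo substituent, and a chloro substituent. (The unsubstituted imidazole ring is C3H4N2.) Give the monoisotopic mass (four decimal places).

247.8964

Atom tally by fragment:
  imidazole ring core → C:3 H:4 N:2
  (− 3 ring H displaced by substituents)
  + CF3 → C:1 F:3
  + Br → Br:1
  + Cl → Cl:1
Element totals:
  C: 4
  H: 1
  Br: 1
  Cl: 1
  F: 3
  N: 2
Molecular formula: C4HBrClF3N2.
  M = 4(12.0) + 1.007825 + 78.918338 + 34.968853 + 3(18.998403) + 2(14.003074)
    = 48.000000 + 1.007825 + 78.918338 + 34.968853 + 56.995209 + 28.006148 = 247.896373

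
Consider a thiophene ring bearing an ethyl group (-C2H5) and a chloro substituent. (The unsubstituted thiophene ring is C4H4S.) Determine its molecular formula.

Atom tally by fragment:
  thiophene ring core → C:4 H:4 S:1
  (− 2 ring H displaced by substituents)
  + C2H5 → C:2 H:5
  + Cl → Cl:1
Element totals:
  C: 6
  H: 7
  Cl: 1
  S: 1

C6H7ClS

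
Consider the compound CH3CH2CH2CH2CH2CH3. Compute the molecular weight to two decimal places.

Element totals:
  C: 6
  H: 14
Molecular formula: C6H14.
  M = 6(12.011) + 14(1.008)
    = 72.066 + 14.112 = 86.178

86.18 g/mol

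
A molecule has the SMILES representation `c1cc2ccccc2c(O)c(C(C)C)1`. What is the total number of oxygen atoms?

Atom tally by fragment:
  naphthalene ring system core → C:10 H:8
  (− 2 ring H displaced by substituents)
  + OH → O:1 H:1
  + CH(CH3)2 → C:3 H:7
Element totals:
  C: 13
  H: 14
  O: 1

1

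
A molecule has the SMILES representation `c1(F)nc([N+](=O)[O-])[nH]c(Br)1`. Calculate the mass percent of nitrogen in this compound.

20.01%

Atom tally by fragment:
  imidazole ring core → C:3 H:4 N:2
  (− 3 ring H displaced by substituents)
  + F → F:1
  + NO2 → N:1 O:2
  + Br → Br:1
Element totals:
  C: 3
  H: 1
  Br: 1
  F: 1
  N: 3
  O: 2
Molecular formula: C3HBrFN3O2.
Molar mass = 209.962 g/mol.
Mass from N: 3 × 14.007 = 42.021 g/mol.
%N = 42.021 / 209.962 × 100 = 20.01%.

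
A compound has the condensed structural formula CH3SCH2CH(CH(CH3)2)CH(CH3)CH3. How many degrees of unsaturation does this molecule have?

Element totals:
  C: 9
  H: 20
  S: 1
Molecular formula: C9H20S.
DoU = (2C + 2 + N − H − X) / 2 = (2·9 + 2 + 0 − 20 − 0) / 2 = 0.

0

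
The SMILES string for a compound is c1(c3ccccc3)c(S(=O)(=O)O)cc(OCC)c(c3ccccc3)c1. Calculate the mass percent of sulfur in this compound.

9.05%

Atom tally by fragment:
  benzene ring core → C:6 H:6
  (− 4 ring H displaced by substituents)
  + C6H5 → C:6 H:5
  + SO3H → S:1 O:3 H:1
  + OC2H5 → C:2 H:5 O:1
  + C6H5 → C:6 H:5
Element totals:
  C: 20
  H: 18
  O: 4
  S: 1
Molecular formula: C20H18O4S.
Molar mass = 354.420 g/mol.
Mass from S: 1 × 32.06 = 32.060 g/mol.
%S = 32.060 / 354.420 × 100 = 9.05%.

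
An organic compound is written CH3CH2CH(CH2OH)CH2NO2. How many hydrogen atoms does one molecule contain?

Atom tally by fragment:
  CH3 → C:1 H:3
  CH2 → C:1 H:2
  CH(CH2OH) → C:2 H:4 O:1
  CH2NO2 → C:1 H:2 N:1 O:2
Element totals:
  C: 5
  H: 11
  N: 1
  O: 3

11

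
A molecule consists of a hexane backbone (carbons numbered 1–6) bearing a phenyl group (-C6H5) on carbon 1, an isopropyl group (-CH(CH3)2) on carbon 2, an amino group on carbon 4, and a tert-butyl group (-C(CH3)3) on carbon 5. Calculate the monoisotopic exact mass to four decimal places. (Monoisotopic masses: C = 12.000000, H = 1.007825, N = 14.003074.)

275.2613

Atom tally by fragment:
  C6H5CH2 → C:7 H:7
  CH(CH(CH3)2) → C:4 H:8
  CH2 → C:1 H:2
  CH(NH2) → C:1 H:3 N:1
  CH(C(CH3)3) → C:5 H:10
  CH3 → C:1 H:3
Element totals:
  C: 19
  H: 33
  N: 1
Molecular formula: C19H33N.
  M = 19(12.0) + 33(1.007825) + 14.003074
    = 228.000000 + 33.258225 + 14.003074 = 275.261299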